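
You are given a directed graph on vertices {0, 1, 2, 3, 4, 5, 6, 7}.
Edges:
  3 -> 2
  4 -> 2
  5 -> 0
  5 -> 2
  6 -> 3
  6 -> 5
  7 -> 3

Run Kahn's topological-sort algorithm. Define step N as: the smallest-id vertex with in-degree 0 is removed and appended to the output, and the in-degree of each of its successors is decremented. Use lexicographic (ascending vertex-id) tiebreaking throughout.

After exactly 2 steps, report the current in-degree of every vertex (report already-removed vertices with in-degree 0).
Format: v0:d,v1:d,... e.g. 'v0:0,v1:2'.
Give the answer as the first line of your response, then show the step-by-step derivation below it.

v0:1,v1:0,v2:2,v3:2,v4:0,v5:1,v6:0,v7:0

step 1: output 1; order=[1]; indeg=(1,0,3,2,0,1,0,0)
step 2: output 4; order=[1,4]; indeg=(1,0,2,2,0,1,0,0)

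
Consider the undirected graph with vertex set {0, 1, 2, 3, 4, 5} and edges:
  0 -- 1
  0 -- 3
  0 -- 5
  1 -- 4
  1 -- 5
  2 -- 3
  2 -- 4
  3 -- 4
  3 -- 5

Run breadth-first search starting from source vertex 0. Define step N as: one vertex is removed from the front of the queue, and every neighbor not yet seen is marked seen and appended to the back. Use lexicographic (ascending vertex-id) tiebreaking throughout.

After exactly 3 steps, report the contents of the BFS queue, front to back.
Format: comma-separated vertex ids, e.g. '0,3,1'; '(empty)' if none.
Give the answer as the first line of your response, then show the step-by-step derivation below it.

5,4,2

step 1: dequeue 0; queue=[1,3,5]; order=0
step 2: dequeue 1; queue=[3,5,4]; order=0,1
step 3: dequeue 3; queue=[5,4,2]; order=0,1,3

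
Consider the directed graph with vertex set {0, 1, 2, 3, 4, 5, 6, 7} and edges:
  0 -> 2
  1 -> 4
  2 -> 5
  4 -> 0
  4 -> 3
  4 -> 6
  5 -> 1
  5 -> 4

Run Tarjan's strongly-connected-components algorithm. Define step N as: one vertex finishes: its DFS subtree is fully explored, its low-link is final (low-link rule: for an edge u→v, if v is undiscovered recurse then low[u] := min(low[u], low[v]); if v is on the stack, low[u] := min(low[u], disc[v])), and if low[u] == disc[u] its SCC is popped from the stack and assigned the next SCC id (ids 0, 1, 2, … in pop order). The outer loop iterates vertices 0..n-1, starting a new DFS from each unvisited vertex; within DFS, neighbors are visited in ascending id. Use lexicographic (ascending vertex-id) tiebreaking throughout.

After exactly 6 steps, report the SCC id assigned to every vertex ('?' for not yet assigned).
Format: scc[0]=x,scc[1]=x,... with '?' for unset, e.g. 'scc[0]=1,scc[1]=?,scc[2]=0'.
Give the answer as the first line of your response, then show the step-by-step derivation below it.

scc[0]=?,scc[1]=?,scc[2]=?,scc[3]=0,scc[4]=?,scc[5]=?,scc[6]=1,scc[7]=?

step 1: low=(low[0]=0,low[1]=3,low[2]=1,low[3]=5,low[4]=0,low[5]=2,low[6]=?,low[7]=?); scc=(scc[0]=?,scc[1]=?,scc[2]=?,scc[3]=0,scc[4]=?,scc[5]=?,scc[6]=?,scc[7]=?)
step 2: low=(low[0]=0,low[1]=3,low[2]=1,low[3]=5,low[4]=0,low[5]=2,low[6]=6,low[7]=?); scc=(scc[0]=?,scc[1]=?,scc[2]=?,scc[3]=0,scc[4]=?,scc[5]=?,scc[6]=1,scc[7]=?)
step 3: low=(low[0]=0,low[1]=3,low[2]=1,low[3]=5,low[4]=0,low[5]=2,low[6]=6,low[7]=?); scc=(scc[0]=?,scc[1]=?,scc[2]=?,scc[3]=0,scc[4]=?,scc[5]=?,scc[6]=1,scc[7]=?)
step 4: low=(low[0]=0,low[1]=0,low[2]=1,low[3]=5,low[4]=0,low[5]=2,low[6]=6,low[7]=?); scc=(scc[0]=?,scc[1]=?,scc[2]=?,scc[3]=0,scc[4]=?,scc[5]=?,scc[6]=1,scc[7]=?)
step 5: low=(low[0]=0,low[1]=0,low[2]=1,low[3]=5,low[4]=0,low[5]=0,low[6]=6,low[7]=?); scc=(scc[0]=?,scc[1]=?,scc[2]=?,scc[3]=0,scc[4]=?,scc[5]=?,scc[6]=1,scc[7]=?)
step 6: low=(low[0]=0,low[1]=0,low[2]=0,low[3]=5,low[4]=0,low[5]=0,low[6]=6,low[7]=?); scc=(scc[0]=?,scc[1]=?,scc[2]=?,scc[3]=0,scc[4]=?,scc[5]=?,scc[6]=1,scc[7]=?)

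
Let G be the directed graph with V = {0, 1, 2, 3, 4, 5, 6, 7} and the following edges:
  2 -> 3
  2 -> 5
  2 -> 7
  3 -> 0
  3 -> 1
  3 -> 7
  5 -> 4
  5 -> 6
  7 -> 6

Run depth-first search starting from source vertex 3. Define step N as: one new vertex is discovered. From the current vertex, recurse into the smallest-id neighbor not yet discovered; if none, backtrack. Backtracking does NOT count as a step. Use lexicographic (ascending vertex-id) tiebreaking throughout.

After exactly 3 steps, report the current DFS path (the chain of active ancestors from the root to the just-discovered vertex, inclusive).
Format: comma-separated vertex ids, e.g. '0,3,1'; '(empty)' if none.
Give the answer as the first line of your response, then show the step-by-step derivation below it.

3,1

step 1: discover 3; path=3; order=3
step 2: discover 0; path=3>0; order=3,0
step 3: discover 1; path=3>1; order=3,0,1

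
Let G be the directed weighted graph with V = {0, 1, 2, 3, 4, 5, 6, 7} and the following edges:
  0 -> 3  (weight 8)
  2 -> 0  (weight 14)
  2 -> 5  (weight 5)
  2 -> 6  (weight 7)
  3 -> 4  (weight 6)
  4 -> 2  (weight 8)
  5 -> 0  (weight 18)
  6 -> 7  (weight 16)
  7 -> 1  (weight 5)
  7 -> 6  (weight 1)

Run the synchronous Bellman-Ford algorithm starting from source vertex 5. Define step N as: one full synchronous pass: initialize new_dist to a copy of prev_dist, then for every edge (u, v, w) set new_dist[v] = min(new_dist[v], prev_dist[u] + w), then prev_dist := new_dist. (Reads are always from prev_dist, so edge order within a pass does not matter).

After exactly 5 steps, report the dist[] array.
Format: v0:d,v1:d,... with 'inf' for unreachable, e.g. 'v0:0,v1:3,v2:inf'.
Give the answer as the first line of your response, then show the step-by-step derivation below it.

v0:18,v1:inf,v2:40,v3:26,v4:32,v5:0,v6:47,v7:inf

step 1: dist = v0:18,v1:inf,v2:inf,v3:inf,v4:inf,v5:0,v6:inf,v7:inf
step 2: dist = v0:18,v1:inf,v2:inf,v3:26,v4:inf,v5:0,v6:inf,v7:inf
step 3: dist = v0:18,v1:inf,v2:inf,v3:26,v4:32,v5:0,v6:inf,v7:inf
step 4: dist = v0:18,v1:inf,v2:40,v3:26,v4:32,v5:0,v6:inf,v7:inf
step 5: dist = v0:18,v1:inf,v2:40,v3:26,v4:32,v5:0,v6:47,v7:inf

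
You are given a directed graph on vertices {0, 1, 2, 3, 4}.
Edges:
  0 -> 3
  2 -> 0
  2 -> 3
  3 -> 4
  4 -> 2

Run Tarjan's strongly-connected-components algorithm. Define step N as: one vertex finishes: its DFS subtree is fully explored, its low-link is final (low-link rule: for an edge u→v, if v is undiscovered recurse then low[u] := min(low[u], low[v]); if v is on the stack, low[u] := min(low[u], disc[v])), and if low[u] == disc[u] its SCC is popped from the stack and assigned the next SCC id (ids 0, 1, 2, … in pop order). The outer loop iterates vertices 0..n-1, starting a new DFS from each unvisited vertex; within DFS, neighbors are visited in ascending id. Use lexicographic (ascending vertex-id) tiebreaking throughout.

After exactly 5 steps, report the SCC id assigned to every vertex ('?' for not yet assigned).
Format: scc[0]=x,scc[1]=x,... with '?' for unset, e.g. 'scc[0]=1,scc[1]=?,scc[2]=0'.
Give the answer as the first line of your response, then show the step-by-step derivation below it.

scc[0]=0,scc[1]=1,scc[2]=0,scc[3]=0,scc[4]=0

step 1: low=(low[0]=0,low[1]=?,low[2]=0,low[3]=1,low[4]=2); scc=(scc[0]=?,scc[1]=?,scc[2]=?,scc[3]=?,scc[4]=?)
step 2: low=(low[0]=0,low[1]=?,low[2]=0,low[3]=1,low[4]=0); scc=(scc[0]=?,scc[1]=?,scc[2]=?,scc[3]=?,scc[4]=?)
step 3: low=(low[0]=0,low[1]=?,low[2]=0,low[3]=0,low[4]=0); scc=(scc[0]=?,scc[1]=?,scc[2]=?,scc[3]=?,scc[4]=?)
step 4: low=(low[0]=0,low[1]=?,low[2]=0,low[3]=0,low[4]=0); scc=(scc[0]=0,scc[1]=?,scc[2]=0,scc[3]=0,scc[4]=0)
step 5: low=(low[0]=0,low[1]=4,low[2]=0,low[3]=0,low[4]=0); scc=(scc[0]=0,scc[1]=1,scc[2]=0,scc[3]=0,scc[4]=0)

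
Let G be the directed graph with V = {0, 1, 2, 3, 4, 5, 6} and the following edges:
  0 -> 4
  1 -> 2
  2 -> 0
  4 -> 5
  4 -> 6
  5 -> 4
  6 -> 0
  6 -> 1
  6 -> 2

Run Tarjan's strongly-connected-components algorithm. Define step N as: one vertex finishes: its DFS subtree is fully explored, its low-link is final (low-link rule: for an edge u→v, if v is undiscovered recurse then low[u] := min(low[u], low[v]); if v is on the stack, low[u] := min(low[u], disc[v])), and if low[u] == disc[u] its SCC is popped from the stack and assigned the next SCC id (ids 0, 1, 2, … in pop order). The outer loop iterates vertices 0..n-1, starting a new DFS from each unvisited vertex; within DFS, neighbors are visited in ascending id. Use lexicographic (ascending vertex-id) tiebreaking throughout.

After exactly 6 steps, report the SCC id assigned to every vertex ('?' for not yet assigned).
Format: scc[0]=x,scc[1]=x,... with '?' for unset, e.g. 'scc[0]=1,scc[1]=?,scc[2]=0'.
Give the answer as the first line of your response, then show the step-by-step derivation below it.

scc[0]=0,scc[1]=0,scc[2]=0,scc[3]=?,scc[4]=0,scc[5]=0,scc[6]=0

step 1: low=(low[0]=0,low[1]=?,low[2]=?,low[3]=?,low[4]=1,low[5]=1,low[6]=?); scc=(scc[0]=?,scc[1]=?,scc[2]=?,scc[3]=?,scc[4]=?,scc[5]=?,scc[6]=?)
step 2: low=(low[0]=0,low[1]=4,low[2]=0,low[3]=?,low[4]=1,low[5]=1,low[6]=0); scc=(scc[0]=?,scc[1]=?,scc[2]=?,scc[3]=?,scc[4]=?,scc[5]=?,scc[6]=?)
step 3: low=(low[0]=0,low[1]=0,low[2]=0,low[3]=?,low[4]=1,low[5]=1,low[6]=0); scc=(scc[0]=?,scc[1]=?,scc[2]=?,scc[3]=?,scc[4]=?,scc[5]=?,scc[6]=?)
step 4: low=(low[0]=0,low[1]=0,low[2]=0,low[3]=?,low[4]=1,low[5]=1,low[6]=0); scc=(scc[0]=?,scc[1]=?,scc[2]=?,scc[3]=?,scc[4]=?,scc[5]=?,scc[6]=?)
step 5: low=(low[0]=0,low[1]=0,low[2]=0,low[3]=?,low[4]=0,low[5]=1,low[6]=0); scc=(scc[0]=?,scc[1]=?,scc[2]=?,scc[3]=?,scc[4]=?,scc[5]=?,scc[6]=?)
step 6: low=(low[0]=0,low[1]=0,low[2]=0,low[3]=?,low[4]=0,low[5]=1,low[6]=0); scc=(scc[0]=0,scc[1]=0,scc[2]=0,scc[3]=?,scc[4]=0,scc[5]=0,scc[6]=0)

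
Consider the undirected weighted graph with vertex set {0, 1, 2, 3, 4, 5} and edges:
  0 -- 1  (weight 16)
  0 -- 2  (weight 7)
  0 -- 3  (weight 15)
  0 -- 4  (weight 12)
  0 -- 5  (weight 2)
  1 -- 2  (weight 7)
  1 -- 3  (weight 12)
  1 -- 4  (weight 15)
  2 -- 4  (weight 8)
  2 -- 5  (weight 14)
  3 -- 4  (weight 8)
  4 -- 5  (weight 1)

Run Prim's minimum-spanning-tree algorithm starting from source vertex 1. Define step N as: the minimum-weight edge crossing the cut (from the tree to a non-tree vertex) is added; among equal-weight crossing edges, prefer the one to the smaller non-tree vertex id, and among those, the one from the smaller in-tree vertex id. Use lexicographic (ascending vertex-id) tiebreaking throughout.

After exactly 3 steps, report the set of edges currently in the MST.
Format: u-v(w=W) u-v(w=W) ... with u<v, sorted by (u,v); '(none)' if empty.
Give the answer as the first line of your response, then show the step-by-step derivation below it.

0-2(w=7) 0-5(w=2) 1-2(w=7)

step 1: add edge 1-2 (w=7); MST = {1-2(w=7)}
step 2: add edge 0-2 (w=7); MST = {0-2(w=7) 1-2(w=7)}
step 3: add edge 0-5 (w=2); MST = {0-2(w=7) 0-5(w=2) 1-2(w=7)}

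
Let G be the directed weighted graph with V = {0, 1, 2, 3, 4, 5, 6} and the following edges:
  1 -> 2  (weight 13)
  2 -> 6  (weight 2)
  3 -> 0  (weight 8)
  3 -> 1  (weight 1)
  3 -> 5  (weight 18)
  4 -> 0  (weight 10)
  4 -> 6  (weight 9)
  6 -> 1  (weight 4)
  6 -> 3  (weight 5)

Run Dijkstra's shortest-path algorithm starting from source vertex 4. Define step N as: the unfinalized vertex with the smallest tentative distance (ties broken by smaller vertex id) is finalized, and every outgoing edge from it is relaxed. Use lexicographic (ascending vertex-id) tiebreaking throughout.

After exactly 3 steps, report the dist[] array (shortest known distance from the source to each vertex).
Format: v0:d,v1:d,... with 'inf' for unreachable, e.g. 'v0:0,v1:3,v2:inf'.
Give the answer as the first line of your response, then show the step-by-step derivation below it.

v0:10,v1:13,v2:inf,v3:14,v4:0,v5:inf,v6:9

step 1: dist = v0:10,v1:inf,v2:inf,v3:inf,v4:0,v5:inf,v6:9
step 2: dist = v0:10,v1:13,v2:inf,v3:14,v4:0,v5:inf,v6:9
step 3: dist = v0:10,v1:13,v2:inf,v3:14,v4:0,v5:inf,v6:9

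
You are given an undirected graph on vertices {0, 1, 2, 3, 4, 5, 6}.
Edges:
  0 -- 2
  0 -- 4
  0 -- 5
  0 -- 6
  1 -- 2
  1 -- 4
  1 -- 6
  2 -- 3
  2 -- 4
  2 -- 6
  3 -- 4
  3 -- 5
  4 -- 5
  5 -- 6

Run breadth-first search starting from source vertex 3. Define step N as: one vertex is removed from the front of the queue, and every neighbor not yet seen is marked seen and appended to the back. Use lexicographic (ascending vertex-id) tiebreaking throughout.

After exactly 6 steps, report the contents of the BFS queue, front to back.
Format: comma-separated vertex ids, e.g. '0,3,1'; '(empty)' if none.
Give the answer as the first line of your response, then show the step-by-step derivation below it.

6

step 1: dequeue 3; queue=[2,4,5]; order=3
step 2: dequeue 2; queue=[4,5,0,1,6]; order=3,2
step 3: dequeue 4; queue=[5,0,1,6]; order=3,2,4
step 4: dequeue 5; queue=[0,1,6]; order=3,2,4,5
step 5: dequeue 0; queue=[1,6]; order=3,2,4,5,0
step 6: dequeue 1; queue=[6]; order=3,2,4,5,0,1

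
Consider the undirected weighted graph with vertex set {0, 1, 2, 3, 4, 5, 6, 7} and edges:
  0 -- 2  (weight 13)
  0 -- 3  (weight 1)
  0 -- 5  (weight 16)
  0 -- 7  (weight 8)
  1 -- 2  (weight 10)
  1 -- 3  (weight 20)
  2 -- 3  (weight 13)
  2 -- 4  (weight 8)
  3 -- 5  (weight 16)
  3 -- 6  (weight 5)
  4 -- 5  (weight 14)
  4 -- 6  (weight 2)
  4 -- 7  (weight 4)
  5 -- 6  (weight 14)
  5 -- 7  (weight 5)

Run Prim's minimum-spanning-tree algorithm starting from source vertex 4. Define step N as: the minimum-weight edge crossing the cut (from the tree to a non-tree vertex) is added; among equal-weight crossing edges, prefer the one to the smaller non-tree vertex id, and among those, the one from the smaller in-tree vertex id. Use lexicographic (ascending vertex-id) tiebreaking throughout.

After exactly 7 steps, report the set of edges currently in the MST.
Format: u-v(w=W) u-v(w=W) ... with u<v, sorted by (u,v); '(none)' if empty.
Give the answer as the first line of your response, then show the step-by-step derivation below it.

0-3(w=1) 1-2(w=10) 2-4(w=8) 3-6(w=5) 4-6(w=2) 4-7(w=4) 5-7(w=5)

step 1: add edge 4-6 (w=2); MST = {4-6(w=2)}
step 2: add edge 4-7 (w=4); MST = {4-6(w=2) 4-7(w=4)}
step 3: add edge 3-6 (w=5); MST = {3-6(w=5) 4-6(w=2) 4-7(w=4)}
step 4: add edge 0-3 (w=1); MST = {0-3(w=1) 3-6(w=5) 4-6(w=2) 4-7(w=4)}
step 5: add edge 5-7 (w=5); MST = {0-3(w=1) 3-6(w=5) 4-6(w=2) 4-7(w=4) 5-7(w=5)}
step 6: add edge 2-4 (w=8); MST = {0-3(w=1) 2-4(w=8) 3-6(w=5) 4-6(w=2) 4-7(w=4) 5-7(w=5)}
step 7: add edge 1-2 (w=10); MST = {0-3(w=1) 1-2(w=10) 2-4(w=8) 3-6(w=5) 4-6(w=2) 4-7(w=4) 5-7(w=5)}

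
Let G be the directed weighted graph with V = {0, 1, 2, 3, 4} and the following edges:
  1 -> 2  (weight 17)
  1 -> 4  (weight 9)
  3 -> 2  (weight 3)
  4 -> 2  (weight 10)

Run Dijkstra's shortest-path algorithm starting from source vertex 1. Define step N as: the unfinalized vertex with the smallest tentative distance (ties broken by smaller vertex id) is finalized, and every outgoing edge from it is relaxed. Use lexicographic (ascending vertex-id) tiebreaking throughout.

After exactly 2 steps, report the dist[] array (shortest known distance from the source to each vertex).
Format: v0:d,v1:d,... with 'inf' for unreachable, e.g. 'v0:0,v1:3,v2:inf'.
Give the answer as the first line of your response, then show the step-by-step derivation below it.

v0:inf,v1:0,v2:17,v3:inf,v4:9

step 1: dist = v0:inf,v1:0,v2:17,v3:inf,v4:9
step 2: dist = v0:inf,v1:0,v2:17,v3:inf,v4:9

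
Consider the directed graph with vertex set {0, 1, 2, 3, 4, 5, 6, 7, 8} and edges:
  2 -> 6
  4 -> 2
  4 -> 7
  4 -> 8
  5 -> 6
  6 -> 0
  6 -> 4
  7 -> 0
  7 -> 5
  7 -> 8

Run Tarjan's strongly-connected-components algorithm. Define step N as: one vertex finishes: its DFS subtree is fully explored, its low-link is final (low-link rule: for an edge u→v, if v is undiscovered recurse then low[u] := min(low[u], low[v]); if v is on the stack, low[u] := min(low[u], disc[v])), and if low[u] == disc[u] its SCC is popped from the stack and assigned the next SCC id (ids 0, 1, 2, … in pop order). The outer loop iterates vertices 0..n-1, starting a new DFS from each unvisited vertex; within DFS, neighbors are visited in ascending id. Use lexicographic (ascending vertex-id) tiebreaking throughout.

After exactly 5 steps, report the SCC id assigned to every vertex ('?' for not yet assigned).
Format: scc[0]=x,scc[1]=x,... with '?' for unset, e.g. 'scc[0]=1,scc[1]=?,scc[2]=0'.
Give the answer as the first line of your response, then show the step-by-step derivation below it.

scc[0]=0,scc[1]=1,scc[2]=?,scc[3]=?,scc[4]=?,scc[5]=?,scc[6]=?,scc[7]=?,scc[8]=2

step 1: low=(low[0]=0,low[1]=?,low[2]=?,low[3]=?,low[4]=?,low[5]=?,low[6]=?,low[7]=?,low[8]=?); scc=(scc[0]=0,scc[1]=?,scc[2]=?,scc[3]=?,scc[4]=?,scc[5]=?,scc[6]=?,scc[7]=?,scc[8]=?)
step 2: low=(low[0]=0,low[1]=1,low[2]=?,low[3]=?,low[4]=?,low[5]=?,low[6]=?,low[7]=?,low[8]=?); scc=(scc[0]=0,scc[1]=1,scc[2]=?,scc[3]=?,scc[4]=?,scc[5]=?,scc[6]=?,scc[7]=?,scc[8]=?)
step 3: low=(low[0]=0,low[1]=1,low[2]=2,low[3]=?,low[4]=2,low[5]=3,low[6]=3,low[7]=5,low[8]=?); scc=(scc[0]=0,scc[1]=1,scc[2]=?,scc[3]=?,scc[4]=?,scc[5]=?,scc[6]=?,scc[7]=?,scc[8]=?)
step 4: low=(low[0]=0,low[1]=1,low[2]=2,low[3]=?,low[4]=2,low[5]=3,low[6]=3,low[7]=3,low[8]=7); scc=(scc[0]=0,scc[1]=1,scc[2]=?,scc[3]=?,scc[4]=?,scc[5]=?,scc[6]=?,scc[7]=?,scc[8]=2)
step 5: low=(low[0]=0,low[1]=1,low[2]=2,low[3]=?,low[4]=2,low[5]=3,low[6]=3,low[7]=3,low[8]=7); scc=(scc[0]=0,scc[1]=1,scc[2]=?,scc[3]=?,scc[4]=?,scc[5]=?,scc[6]=?,scc[7]=?,scc[8]=2)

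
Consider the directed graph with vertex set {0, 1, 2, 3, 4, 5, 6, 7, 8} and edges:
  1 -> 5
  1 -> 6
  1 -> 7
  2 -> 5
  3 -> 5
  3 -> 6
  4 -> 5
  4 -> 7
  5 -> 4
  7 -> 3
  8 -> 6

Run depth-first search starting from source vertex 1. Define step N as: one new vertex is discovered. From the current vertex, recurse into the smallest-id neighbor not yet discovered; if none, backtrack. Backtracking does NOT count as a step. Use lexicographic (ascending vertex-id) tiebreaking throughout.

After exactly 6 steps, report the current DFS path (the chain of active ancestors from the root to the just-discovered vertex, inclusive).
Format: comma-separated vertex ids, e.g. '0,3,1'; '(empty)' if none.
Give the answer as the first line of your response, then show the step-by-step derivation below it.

1,5,4,7,3,6

step 1: discover 1; path=1; order=1
step 2: discover 5; path=1>5; order=1,5
step 3: discover 4; path=1>5>4; order=1,5,4
step 4: discover 7; path=1>5>4>7; order=1,5,4,7
step 5: discover 3; path=1>5>4>7>3; order=1,5,4,7,3
step 6: discover 6; path=1>5>4>7>3>6; order=1,5,4,7,3,6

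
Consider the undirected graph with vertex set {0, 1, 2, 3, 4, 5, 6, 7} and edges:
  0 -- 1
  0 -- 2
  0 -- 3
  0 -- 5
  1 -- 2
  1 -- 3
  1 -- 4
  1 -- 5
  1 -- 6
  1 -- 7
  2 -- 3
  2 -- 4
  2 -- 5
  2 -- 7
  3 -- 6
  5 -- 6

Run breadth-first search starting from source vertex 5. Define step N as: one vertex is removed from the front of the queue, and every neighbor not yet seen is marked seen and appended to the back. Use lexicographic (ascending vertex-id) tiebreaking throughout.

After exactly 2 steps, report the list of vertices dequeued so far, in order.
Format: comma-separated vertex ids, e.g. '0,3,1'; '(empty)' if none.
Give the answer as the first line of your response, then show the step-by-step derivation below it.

5,0

step 1: dequeue 5; queue=[0,1,2,6]; order=5
step 2: dequeue 0; queue=[1,2,6,3]; order=5,0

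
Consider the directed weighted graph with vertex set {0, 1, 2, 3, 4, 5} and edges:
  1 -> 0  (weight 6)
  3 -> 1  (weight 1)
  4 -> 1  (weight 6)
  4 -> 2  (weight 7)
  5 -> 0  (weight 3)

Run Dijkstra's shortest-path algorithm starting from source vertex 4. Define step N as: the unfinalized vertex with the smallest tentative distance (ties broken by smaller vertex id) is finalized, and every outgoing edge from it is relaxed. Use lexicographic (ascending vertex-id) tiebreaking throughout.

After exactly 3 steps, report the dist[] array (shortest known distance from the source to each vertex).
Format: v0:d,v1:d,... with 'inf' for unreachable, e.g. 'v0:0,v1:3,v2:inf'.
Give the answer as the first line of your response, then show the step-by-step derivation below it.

v0:12,v1:6,v2:7,v3:inf,v4:0,v5:inf

step 1: dist = v0:inf,v1:6,v2:7,v3:inf,v4:0,v5:inf
step 2: dist = v0:12,v1:6,v2:7,v3:inf,v4:0,v5:inf
step 3: dist = v0:12,v1:6,v2:7,v3:inf,v4:0,v5:inf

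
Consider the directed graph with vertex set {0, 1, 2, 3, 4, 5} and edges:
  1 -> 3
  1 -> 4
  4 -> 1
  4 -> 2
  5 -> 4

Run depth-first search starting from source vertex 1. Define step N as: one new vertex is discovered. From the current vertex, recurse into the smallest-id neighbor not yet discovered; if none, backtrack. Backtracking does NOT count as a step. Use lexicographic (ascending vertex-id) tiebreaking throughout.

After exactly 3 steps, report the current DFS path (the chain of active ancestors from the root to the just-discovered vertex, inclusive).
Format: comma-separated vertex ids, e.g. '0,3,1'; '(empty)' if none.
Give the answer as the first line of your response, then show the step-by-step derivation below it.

1,4

step 1: discover 1; path=1; order=1
step 2: discover 3; path=1>3; order=1,3
step 3: discover 4; path=1>4; order=1,3,4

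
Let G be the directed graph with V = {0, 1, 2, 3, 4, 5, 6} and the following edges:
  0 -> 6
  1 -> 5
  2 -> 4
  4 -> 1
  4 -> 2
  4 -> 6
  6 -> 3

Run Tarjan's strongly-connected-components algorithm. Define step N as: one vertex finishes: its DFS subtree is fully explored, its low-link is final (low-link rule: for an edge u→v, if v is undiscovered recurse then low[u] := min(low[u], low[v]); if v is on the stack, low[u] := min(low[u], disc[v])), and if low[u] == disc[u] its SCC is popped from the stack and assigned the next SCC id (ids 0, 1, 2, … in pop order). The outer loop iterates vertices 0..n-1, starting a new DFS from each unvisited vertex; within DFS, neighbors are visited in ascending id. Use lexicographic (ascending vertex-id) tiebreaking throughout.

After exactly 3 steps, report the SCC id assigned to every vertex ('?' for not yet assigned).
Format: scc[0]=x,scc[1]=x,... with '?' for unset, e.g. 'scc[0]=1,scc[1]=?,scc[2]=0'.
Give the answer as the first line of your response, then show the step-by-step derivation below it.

scc[0]=2,scc[1]=?,scc[2]=?,scc[3]=0,scc[4]=?,scc[5]=?,scc[6]=1

step 1: low=(low[0]=0,low[1]=?,low[2]=?,low[3]=2,low[4]=?,low[5]=?,low[6]=1); scc=(scc[0]=?,scc[1]=?,scc[2]=?,scc[3]=0,scc[4]=?,scc[5]=?,scc[6]=?)
step 2: low=(low[0]=0,low[1]=?,low[2]=?,low[3]=2,low[4]=?,low[5]=?,low[6]=1); scc=(scc[0]=?,scc[1]=?,scc[2]=?,scc[3]=0,scc[4]=?,scc[5]=?,scc[6]=1)
step 3: low=(low[0]=0,low[1]=?,low[2]=?,low[3]=2,low[4]=?,low[5]=?,low[6]=1); scc=(scc[0]=2,scc[1]=?,scc[2]=?,scc[3]=0,scc[4]=?,scc[5]=?,scc[6]=1)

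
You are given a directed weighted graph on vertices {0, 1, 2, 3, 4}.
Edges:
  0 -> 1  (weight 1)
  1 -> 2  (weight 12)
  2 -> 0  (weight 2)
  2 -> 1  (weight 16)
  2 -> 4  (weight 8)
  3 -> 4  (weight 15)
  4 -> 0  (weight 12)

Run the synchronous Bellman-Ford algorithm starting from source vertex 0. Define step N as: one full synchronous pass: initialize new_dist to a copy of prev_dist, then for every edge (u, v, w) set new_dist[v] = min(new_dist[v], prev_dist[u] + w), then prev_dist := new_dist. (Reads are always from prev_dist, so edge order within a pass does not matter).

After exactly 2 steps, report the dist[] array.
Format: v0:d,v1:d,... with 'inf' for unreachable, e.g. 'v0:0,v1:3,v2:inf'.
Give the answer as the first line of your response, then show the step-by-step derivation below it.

v0:0,v1:1,v2:13,v3:inf,v4:inf

step 1: dist = v0:0,v1:1,v2:inf,v3:inf,v4:inf
step 2: dist = v0:0,v1:1,v2:13,v3:inf,v4:inf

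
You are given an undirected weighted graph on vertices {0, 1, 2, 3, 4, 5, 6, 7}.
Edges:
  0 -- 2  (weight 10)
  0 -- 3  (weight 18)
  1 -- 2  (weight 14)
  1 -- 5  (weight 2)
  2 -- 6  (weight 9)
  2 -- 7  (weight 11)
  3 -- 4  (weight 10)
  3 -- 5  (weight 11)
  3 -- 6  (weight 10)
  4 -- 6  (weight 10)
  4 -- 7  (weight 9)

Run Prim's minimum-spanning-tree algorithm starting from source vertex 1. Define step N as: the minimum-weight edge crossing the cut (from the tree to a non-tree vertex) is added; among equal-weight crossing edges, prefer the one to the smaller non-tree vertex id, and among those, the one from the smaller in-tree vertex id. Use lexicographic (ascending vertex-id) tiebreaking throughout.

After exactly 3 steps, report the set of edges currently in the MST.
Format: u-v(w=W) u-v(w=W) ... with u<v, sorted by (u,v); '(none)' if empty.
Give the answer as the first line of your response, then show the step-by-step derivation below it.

1-5(w=2) 3-4(w=10) 3-5(w=11)

step 1: add edge 1-5 (w=2); MST = {1-5(w=2)}
step 2: add edge 3-5 (w=11); MST = {1-5(w=2) 3-5(w=11)}
step 3: add edge 3-4 (w=10); MST = {1-5(w=2) 3-4(w=10) 3-5(w=11)}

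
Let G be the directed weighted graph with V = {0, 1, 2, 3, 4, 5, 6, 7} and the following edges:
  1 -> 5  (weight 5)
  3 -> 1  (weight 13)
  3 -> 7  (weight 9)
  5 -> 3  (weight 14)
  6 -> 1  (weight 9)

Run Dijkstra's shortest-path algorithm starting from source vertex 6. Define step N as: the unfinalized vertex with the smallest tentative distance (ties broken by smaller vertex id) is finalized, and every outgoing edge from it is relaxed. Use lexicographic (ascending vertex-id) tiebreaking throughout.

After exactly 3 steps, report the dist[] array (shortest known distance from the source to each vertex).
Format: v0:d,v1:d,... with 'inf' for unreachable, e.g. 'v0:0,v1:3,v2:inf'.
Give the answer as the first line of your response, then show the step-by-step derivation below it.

v0:inf,v1:9,v2:inf,v3:28,v4:inf,v5:14,v6:0,v7:inf

step 1: dist = v0:inf,v1:9,v2:inf,v3:inf,v4:inf,v5:inf,v6:0,v7:inf
step 2: dist = v0:inf,v1:9,v2:inf,v3:inf,v4:inf,v5:14,v6:0,v7:inf
step 3: dist = v0:inf,v1:9,v2:inf,v3:28,v4:inf,v5:14,v6:0,v7:inf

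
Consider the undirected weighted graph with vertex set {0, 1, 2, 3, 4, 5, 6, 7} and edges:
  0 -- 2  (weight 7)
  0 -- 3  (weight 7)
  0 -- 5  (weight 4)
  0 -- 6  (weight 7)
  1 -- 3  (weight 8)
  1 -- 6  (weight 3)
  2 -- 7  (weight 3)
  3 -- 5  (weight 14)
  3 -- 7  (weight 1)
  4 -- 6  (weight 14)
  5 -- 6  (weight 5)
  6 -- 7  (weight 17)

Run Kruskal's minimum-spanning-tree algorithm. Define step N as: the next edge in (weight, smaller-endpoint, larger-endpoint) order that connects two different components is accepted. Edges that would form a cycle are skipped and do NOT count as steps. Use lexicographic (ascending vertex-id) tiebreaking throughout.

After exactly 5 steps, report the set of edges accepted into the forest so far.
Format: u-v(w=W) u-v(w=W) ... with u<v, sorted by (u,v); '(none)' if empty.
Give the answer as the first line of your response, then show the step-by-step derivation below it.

0-5(w=4) 1-6(w=3) 2-7(w=3) 3-7(w=1) 5-6(w=5)

step 1: add edge 3-7 (w=1); MST = {3-7(w=1)}
step 2: add edge 1-6 (w=3); MST = {1-6(w=3) 3-7(w=1)}
step 3: add edge 2-7 (w=3); MST = {1-6(w=3) 2-7(w=3) 3-7(w=1)}
step 4: add edge 0-5 (w=4); MST = {0-5(w=4) 1-6(w=3) 2-7(w=3) 3-7(w=1)}
step 5: add edge 5-6 (w=5); MST = {0-5(w=4) 1-6(w=3) 2-7(w=3) 3-7(w=1) 5-6(w=5)}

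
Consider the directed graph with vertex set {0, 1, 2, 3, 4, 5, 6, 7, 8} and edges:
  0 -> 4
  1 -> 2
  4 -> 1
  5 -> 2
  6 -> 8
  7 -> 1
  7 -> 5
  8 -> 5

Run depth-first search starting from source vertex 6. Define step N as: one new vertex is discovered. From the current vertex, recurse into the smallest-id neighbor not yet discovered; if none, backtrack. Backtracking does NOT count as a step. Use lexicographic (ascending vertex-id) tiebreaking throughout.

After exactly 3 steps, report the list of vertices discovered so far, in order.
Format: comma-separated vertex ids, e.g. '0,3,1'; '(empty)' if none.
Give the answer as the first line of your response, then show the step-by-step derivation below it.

6,8,5

step 1: discover 6; path=6; order=6
step 2: discover 8; path=6>8; order=6,8
step 3: discover 5; path=6>8>5; order=6,8,5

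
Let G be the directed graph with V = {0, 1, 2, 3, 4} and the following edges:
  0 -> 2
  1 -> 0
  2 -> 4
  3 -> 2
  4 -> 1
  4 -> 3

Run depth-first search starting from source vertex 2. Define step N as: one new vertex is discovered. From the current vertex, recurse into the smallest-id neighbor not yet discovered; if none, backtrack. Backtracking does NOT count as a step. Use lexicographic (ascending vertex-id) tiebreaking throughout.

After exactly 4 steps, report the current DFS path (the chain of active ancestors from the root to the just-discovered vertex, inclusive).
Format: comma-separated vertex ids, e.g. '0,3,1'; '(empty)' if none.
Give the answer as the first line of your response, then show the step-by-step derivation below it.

2,4,1,0

step 1: discover 2; path=2; order=2
step 2: discover 4; path=2>4; order=2,4
step 3: discover 1; path=2>4>1; order=2,4,1
step 4: discover 0; path=2>4>1>0; order=2,4,1,0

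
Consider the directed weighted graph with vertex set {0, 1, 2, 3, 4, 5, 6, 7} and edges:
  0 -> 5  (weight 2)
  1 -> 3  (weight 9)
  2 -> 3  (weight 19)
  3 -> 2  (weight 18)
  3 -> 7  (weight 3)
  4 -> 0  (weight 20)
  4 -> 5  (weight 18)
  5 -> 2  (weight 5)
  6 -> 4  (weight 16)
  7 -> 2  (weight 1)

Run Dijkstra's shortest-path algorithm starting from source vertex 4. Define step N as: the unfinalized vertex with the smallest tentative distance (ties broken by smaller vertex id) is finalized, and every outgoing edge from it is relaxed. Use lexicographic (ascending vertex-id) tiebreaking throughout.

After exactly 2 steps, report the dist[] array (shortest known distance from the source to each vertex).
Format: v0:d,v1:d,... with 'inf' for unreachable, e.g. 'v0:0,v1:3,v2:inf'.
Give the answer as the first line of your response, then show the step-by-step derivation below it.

v0:20,v1:inf,v2:23,v3:inf,v4:0,v5:18,v6:inf,v7:inf

step 1: dist = v0:20,v1:inf,v2:inf,v3:inf,v4:0,v5:18,v6:inf,v7:inf
step 2: dist = v0:20,v1:inf,v2:23,v3:inf,v4:0,v5:18,v6:inf,v7:inf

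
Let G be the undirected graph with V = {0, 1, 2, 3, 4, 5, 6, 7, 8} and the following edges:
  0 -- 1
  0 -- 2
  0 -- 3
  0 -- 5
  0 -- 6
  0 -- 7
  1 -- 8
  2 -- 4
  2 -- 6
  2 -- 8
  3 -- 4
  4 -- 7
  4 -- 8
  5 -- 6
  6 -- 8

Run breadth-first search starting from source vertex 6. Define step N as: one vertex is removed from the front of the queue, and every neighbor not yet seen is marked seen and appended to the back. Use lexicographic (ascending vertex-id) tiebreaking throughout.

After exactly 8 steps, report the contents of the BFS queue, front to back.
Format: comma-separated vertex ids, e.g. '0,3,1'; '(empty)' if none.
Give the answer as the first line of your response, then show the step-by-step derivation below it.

4

step 1: dequeue 6; queue=[0,2,5,8]; order=6
step 2: dequeue 0; queue=[2,5,8,1,3,7]; order=6,0
step 3: dequeue 2; queue=[5,8,1,3,7,4]; order=6,0,2
step 4: dequeue 5; queue=[8,1,3,7,4]; order=6,0,2,5
step 5: dequeue 8; queue=[1,3,7,4]; order=6,0,2,5,8
step 6: dequeue 1; queue=[3,7,4]; order=6,0,2,5,8,1
step 7: dequeue 3; queue=[7,4]; order=6,0,2,5,8,1,3
step 8: dequeue 7; queue=[4]; order=6,0,2,5,8,1,3,7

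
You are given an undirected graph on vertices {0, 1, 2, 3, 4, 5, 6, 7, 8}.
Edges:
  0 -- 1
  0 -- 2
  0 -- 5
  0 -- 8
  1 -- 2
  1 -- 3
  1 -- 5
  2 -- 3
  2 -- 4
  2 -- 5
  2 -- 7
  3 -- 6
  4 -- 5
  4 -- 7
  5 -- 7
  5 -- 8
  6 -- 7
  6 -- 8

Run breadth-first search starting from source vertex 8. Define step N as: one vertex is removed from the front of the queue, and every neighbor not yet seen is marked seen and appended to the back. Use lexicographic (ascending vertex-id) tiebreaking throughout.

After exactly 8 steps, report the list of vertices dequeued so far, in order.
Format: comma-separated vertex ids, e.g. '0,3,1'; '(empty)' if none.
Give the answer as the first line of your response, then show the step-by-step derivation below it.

8,0,5,6,1,2,4,7

step 1: dequeue 8; queue=[0,5,6]; order=8
step 2: dequeue 0; queue=[5,6,1,2]; order=8,0
step 3: dequeue 5; queue=[6,1,2,4,7]; order=8,0,5
step 4: dequeue 6; queue=[1,2,4,7,3]; order=8,0,5,6
step 5: dequeue 1; queue=[2,4,7,3]; order=8,0,5,6,1
step 6: dequeue 2; queue=[4,7,3]; order=8,0,5,6,1,2
step 7: dequeue 4; queue=[7,3]; order=8,0,5,6,1,2,4
step 8: dequeue 7; queue=[3]; order=8,0,5,6,1,2,4,7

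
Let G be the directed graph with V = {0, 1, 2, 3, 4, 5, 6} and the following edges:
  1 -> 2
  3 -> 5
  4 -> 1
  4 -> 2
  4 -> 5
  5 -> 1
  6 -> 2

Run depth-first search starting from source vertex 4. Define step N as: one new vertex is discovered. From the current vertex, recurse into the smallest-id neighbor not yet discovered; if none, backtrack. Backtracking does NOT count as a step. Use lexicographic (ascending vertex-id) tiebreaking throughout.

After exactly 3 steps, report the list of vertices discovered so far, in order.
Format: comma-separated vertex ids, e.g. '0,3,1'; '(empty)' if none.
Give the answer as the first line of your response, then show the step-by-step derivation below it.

4,1,2

step 1: discover 4; path=4; order=4
step 2: discover 1; path=4>1; order=4,1
step 3: discover 2; path=4>1>2; order=4,1,2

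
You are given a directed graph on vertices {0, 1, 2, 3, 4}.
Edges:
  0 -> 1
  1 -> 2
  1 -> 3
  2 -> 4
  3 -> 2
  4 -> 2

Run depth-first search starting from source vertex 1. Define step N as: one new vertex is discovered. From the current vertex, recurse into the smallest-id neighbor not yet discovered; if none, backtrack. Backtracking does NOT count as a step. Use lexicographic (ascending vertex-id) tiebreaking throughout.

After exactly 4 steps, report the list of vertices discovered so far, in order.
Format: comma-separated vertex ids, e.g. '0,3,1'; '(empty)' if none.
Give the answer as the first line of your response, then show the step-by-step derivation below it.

1,2,4,3

step 1: discover 1; path=1; order=1
step 2: discover 2; path=1>2; order=1,2
step 3: discover 4; path=1>2>4; order=1,2,4
step 4: discover 3; path=1>3; order=1,2,4,3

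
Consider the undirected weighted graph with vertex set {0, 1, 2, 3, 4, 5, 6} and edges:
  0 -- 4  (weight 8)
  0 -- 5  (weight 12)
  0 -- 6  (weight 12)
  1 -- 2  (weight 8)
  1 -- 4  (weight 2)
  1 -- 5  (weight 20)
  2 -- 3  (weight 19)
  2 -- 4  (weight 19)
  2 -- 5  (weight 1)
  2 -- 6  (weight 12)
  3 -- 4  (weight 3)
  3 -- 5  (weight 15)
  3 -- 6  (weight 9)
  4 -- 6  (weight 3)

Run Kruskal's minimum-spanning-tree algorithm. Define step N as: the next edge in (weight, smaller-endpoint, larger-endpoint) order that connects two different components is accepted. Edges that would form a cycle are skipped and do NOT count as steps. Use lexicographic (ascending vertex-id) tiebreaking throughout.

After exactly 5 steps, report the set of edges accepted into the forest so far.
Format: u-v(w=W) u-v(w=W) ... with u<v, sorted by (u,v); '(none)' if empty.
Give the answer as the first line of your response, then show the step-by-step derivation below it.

0-4(w=8) 1-4(w=2) 2-5(w=1) 3-4(w=3) 4-6(w=3)

step 1: add edge 2-5 (w=1); MST = {2-5(w=1)}
step 2: add edge 1-4 (w=2); MST = {1-4(w=2) 2-5(w=1)}
step 3: add edge 3-4 (w=3); MST = {1-4(w=2) 2-5(w=1) 3-4(w=3)}
step 4: add edge 4-6 (w=3); MST = {1-4(w=2) 2-5(w=1) 3-4(w=3) 4-6(w=3)}
step 5: add edge 0-4 (w=8); MST = {0-4(w=8) 1-4(w=2) 2-5(w=1) 3-4(w=3) 4-6(w=3)}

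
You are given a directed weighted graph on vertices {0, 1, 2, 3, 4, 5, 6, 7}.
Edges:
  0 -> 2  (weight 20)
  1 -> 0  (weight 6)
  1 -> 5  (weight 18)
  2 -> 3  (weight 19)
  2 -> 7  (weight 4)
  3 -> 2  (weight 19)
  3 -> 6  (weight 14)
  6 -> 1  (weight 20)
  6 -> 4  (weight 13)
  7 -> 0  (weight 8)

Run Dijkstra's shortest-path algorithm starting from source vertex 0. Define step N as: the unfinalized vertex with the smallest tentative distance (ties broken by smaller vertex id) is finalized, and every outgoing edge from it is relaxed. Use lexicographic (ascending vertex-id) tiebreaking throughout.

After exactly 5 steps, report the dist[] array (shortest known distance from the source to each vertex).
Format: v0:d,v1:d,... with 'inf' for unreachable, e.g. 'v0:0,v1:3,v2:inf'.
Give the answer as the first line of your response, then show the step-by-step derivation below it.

v0:0,v1:73,v2:20,v3:39,v4:66,v5:inf,v6:53,v7:24

step 1: dist = v0:0,v1:inf,v2:20,v3:inf,v4:inf,v5:inf,v6:inf,v7:inf
step 2: dist = v0:0,v1:inf,v2:20,v3:39,v4:inf,v5:inf,v6:inf,v7:24
step 3: dist = v0:0,v1:inf,v2:20,v3:39,v4:inf,v5:inf,v6:inf,v7:24
step 4: dist = v0:0,v1:inf,v2:20,v3:39,v4:inf,v5:inf,v6:53,v7:24
step 5: dist = v0:0,v1:73,v2:20,v3:39,v4:66,v5:inf,v6:53,v7:24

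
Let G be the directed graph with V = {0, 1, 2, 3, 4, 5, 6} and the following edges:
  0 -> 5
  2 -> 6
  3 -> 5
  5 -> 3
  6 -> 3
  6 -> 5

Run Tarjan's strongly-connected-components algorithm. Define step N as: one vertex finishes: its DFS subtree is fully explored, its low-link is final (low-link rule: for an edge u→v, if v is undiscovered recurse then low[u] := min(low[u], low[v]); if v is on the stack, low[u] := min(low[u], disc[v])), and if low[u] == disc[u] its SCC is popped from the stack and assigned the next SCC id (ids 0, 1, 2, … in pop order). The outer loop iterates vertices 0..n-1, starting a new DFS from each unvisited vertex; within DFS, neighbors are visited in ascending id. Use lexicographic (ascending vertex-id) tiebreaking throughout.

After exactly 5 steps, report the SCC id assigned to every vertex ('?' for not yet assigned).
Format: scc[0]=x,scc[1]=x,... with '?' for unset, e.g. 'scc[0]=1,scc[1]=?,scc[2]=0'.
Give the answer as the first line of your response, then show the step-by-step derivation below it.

scc[0]=1,scc[1]=2,scc[2]=?,scc[3]=0,scc[4]=?,scc[5]=0,scc[6]=3

step 1: low=(low[0]=0,low[1]=?,low[2]=?,low[3]=1,low[4]=?,low[5]=1,low[6]=?); scc=(scc[0]=?,scc[1]=?,scc[2]=?,scc[3]=?,scc[4]=?,scc[5]=?,scc[6]=?)
step 2: low=(low[0]=0,low[1]=?,low[2]=?,low[3]=1,low[4]=?,low[5]=1,low[6]=?); scc=(scc[0]=?,scc[1]=?,scc[2]=?,scc[3]=0,scc[4]=?,scc[5]=0,scc[6]=?)
step 3: low=(low[0]=0,low[1]=?,low[2]=?,low[3]=1,low[4]=?,low[5]=1,low[6]=?); scc=(scc[0]=1,scc[1]=?,scc[2]=?,scc[3]=0,scc[4]=?,scc[5]=0,scc[6]=?)
step 4: low=(low[0]=0,low[1]=3,low[2]=?,low[3]=1,low[4]=?,low[5]=1,low[6]=?); scc=(scc[0]=1,scc[1]=2,scc[2]=?,scc[3]=0,scc[4]=?,scc[5]=0,scc[6]=?)
step 5: low=(low[0]=0,low[1]=3,low[2]=4,low[3]=1,low[4]=?,low[5]=1,low[6]=5); scc=(scc[0]=1,scc[1]=2,scc[2]=?,scc[3]=0,scc[4]=?,scc[5]=0,scc[6]=3)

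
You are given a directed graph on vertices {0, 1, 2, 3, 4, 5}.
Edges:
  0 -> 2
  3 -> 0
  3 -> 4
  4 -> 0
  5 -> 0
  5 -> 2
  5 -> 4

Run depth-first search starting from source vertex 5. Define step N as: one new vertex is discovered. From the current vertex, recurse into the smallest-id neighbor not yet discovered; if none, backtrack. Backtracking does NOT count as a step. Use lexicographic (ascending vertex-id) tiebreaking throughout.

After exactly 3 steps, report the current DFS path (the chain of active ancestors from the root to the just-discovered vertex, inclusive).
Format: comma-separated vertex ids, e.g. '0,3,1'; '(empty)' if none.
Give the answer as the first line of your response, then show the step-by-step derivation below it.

5,0,2

step 1: discover 5; path=5; order=5
step 2: discover 0; path=5>0; order=5,0
step 3: discover 2; path=5>0>2; order=5,0,2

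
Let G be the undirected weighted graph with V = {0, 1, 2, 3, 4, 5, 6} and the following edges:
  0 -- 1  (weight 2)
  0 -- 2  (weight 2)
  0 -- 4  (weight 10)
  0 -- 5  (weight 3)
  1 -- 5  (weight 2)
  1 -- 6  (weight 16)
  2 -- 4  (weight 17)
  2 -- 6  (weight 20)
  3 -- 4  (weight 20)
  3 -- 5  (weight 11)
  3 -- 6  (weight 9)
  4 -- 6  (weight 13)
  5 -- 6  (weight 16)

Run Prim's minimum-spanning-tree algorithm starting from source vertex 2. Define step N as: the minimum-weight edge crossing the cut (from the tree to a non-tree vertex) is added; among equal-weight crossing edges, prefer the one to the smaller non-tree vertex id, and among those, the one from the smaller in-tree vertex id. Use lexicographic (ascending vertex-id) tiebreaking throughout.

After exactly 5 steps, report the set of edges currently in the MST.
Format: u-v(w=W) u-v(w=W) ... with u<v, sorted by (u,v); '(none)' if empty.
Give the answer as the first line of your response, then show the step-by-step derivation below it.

0-1(w=2) 0-2(w=2) 0-4(w=10) 1-5(w=2) 3-5(w=11)

step 1: add edge 0-2 (w=2); MST = {0-2(w=2)}
step 2: add edge 0-1 (w=2); MST = {0-1(w=2) 0-2(w=2)}
step 3: add edge 1-5 (w=2); MST = {0-1(w=2) 0-2(w=2) 1-5(w=2)}
step 4: add edge 0-4 (w=10); MST = {0-1(w=2) 0-2(w=2) 0-4(w=10) 1-5(w=2)}
step 5: add edge 3-5 (w=11); MST = {0-1(w=2) 0-2(w=2) 0-4(w=10) 1-5(w=2) 3-5(w=11)}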